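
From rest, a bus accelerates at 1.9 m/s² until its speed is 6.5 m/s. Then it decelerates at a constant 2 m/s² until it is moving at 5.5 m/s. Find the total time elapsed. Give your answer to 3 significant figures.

3.92 s

Phase 1 (accelerating): v₀ = 0 m/s, a = 1.9 m/s².
v = v₀ + at → t = (6.5 − 0) / 1.9 = 3.42 s
v² = v₀² + 2aΔx → Δx = (6.5² − 0²)/(2·1.9) = 11.1 m

Phase 2 (decelerating): v₀ = 6.50 m/s, a = -2 m/s².
v = v₀ + at → t = (5.5 − 6.50) / -2 = 0.500 s
v² = v₀² + 2aΔx → Δx = (5.5² − 6.50²)/(2·-2) = 3.00 m
Total time = 3.42 + 0.500 = 3.92 s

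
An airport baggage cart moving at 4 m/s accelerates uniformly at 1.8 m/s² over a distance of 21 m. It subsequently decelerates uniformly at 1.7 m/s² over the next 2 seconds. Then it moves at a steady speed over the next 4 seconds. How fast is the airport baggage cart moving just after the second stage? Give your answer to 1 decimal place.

6.2 m/s

Phase 1 (accelerating): v₀ = 4.00 m/s, a = 1.8 m/s².
v² = v₀² + 2aΔx = 4.00² + 2·1.8·21 = 91.6 → v = 9.57 m/s
t = (v − v₀)/a = (9.57 − 4.00)/1.8 = 3.09 s

Phase 2 (decelerating): v₀ = 9.57 m/s, a = -1.7 m/s².
v = v₀ + at = 9.57 + (-1.7)(2) = 6.17 m/s
Δx = v₀t + ½at² = 9.57·2 + 0.5·-1.7·2² = 15.7 m
Speed at end of phase 2 = 6.17 m/s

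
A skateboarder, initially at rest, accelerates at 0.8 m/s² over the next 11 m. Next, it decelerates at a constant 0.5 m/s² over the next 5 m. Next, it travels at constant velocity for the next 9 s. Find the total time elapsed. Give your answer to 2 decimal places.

Phase 1 (accelerating): v₀ = 0 m/s, a = 0.8 m/s².
v² = v₀² + 2aΔx = 0² + 2·0.8·11 = 17.6 → v = 4.20 m/s
t = (v − v₀)/a = (4.20 − 0)/0.8 = 5.24 s

Phase 2 (decelerating): v₀ = 4.20 m/s, a = -0.5 m/s².
v² = v₀² + 2aΔx = 4.20² + 2·-0.5·5 = 12.6 → v = 3.55 m/s
t = (v − v₀)/a = (3.55 − 4.20)/-0.5 = 1.29 s

Phase 3 (constant speed): v₀ = 3.55 m/s, a = 0 m/s².
v = v₀ + at = 3.55 + (0)(9) = 3.55 m/s
Δx = v₀t + ½at² = 3.55·9 + 0.5·0·9² = 31.9 m
Total time = 5.24 + 1.29 + 9.00 = 15.5 s

15.54 s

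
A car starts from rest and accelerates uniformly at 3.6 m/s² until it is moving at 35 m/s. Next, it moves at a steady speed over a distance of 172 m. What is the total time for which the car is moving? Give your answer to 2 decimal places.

Phase 1 (accelerating): v₀ = 0 m/s, a = 3.6 m/s².
v = v₀ + at → t = (35 − 0) / 3.6 = 9.72 s
v² = v₀² + 2aΔx → Δx = (35² − 0²)/(2·3.6) = 170 m

Phase 2 (constant speed): v₀ = 35.0 m/s, a = 0 m/s².
Constant speed: t = d/v = 172/35.0 = 4.91 s
Total time = 9.72 + 4.91 = 14.6 s

14.64 s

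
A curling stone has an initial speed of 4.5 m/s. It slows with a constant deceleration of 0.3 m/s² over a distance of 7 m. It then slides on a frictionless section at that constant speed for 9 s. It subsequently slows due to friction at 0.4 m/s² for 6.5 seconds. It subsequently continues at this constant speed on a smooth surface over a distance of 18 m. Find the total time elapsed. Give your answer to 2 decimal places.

Phase 1 (decelerating): v₀ = 4.50 m/s, a = -0.3 m/s².
v² = v₀² + 2aΔx = 4.50² + 2·-0.3·7 = 16.1 → v = 4.01 m/s
t = (v − v₀)/a = (4.01 − 4.50)/-0.3 = 1.65 s

Phase 2 (constant speed): v₀ = 4.01 m/s, a = 0 m/s².
v = v₀ + at = 4.01 + (0)(9) = 4.01 m/s
Δx = v₀t + ½at² = 4.01·9 + 0.5·0·9² = 36.1 m

Phase 3 (decelerating): v₀ = 4.01 m/s, a = -0.4 m/s².
v = v₀ + at = 4.01 + (-0.4)(6.5) = 1.41 m/s
Δx = v₀t + ½at² = 4.01·6.5 + 0.5·-0.4·6.5² = 17.6 m

Phase 4 (constant speed): v₀ = 1.41 m/s, a = 0 m/s².
Constant speed: t = d/v = 18/1.41 = 12.8 s
Total time = 1.65 + 9.00 + 6.50 + 12.8 = 29.9 s

29.95 s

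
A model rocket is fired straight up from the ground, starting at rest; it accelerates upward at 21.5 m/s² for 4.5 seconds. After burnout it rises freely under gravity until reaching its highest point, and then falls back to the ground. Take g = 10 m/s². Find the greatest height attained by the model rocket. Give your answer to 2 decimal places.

Phase 1 (powered ascent): v₀ = 0 m/s, a = 21.5 m/s².
v = v₀ + at = 0 + (21.5)(4.5) = 96.8 m/s
Δx = v₀t + ½at² = 0·4.5 + 0.5·21.5·4.5² = 218 m

Phase 2 (coasting upward): v₀ = 96.8 m/s, a = -10 m/s².
v = v₀ + at → t = (0 − 96.8) / -10 = 9.68 s
v² = v₀² + 2aΔx → Δx = (0² − 96.8²)/(2·-10) = 468 m
Maximum height = 218 + 468 = 686 m

685.72 m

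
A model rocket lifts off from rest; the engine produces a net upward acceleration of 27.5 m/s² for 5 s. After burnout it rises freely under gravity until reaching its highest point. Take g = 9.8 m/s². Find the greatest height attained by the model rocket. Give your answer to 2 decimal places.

Phase 1 (powered ascent): v₀ = 0 m/s, a = 27.5 m/s².
v = v₀ + at = 0 + (27.5)(5) = 138 m/s
Δx = v₀t + ½at² = 0·5 + 0.5·27.5·5² = 344 m

Phase 2 (coasting upward): v₀ = 138 m/s, a = -9.8 m/s².
v = v₀ + at → t = (0 − 138) / -9.8 = 14.0 s
v² = v₀² + 2aΔx → Δx = (0² − 138²)/(2·-9.8) = 965 m
Maximum height = 344 + 965 = 1310 m

1308.35 m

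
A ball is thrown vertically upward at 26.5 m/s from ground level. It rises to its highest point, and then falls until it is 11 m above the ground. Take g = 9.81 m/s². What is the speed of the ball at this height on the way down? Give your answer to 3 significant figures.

22.1 m/s

Phase 1 (rising): v₀ = 26.5 m/s, a = -9.81 m/s².
v = v₀ + at → t = (0 − 26.5) / -9.81 = 2.70 s
v² = v₀² + 2aΔx → Δx = (0² − 26.5²)/(2·-9.81) = 35.8 m

Phase 2 (falling): v₀ = 0 m/s, a = -9.81 m/s².
Falls 24.8 m from rest: t = √(2·24.8/9.81) = 2.25 s; v = g·t = 22.1 m/s.
Final speed = 22.1 m/s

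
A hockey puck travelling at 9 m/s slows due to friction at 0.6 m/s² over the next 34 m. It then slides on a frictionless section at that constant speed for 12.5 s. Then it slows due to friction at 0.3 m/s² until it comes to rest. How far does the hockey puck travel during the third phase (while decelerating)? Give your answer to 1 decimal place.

Phase 1 (decelerating): v₀ = 9.00 m/s, a = -0.6 m/s².
v² = v₀² + 2aΔx = 9.00² + 2·-0.6·34 = 40.2 → v = 6.34 m/s
t = (v − v₀)/a = (6.34 − 9.00)/-0.6 = 4.43 s

Phase 2 (constant speed): v₀ = 6.34 m/s, a = 0 m/s².
v = v₀ + at = 6.34 + (0)(12.5) = 6.34 m/s
Δx = v₀t + ½at² = 6.34·12.5 + 0.5·0·12.5² = 79.3 m

Phase 3 (decelerating): v₀ = 6.34 m/s, a = -0.3 m/s².
v = v₀ + at → t = (0 − 6.34) / -0.3 = 21.1 s
v² = v₀² + 2aΔx → Δx = (0² − 6.34²)/(2·-0.3) = 67.0 m
Distance in phase 3 = 67.0 m

67.0 m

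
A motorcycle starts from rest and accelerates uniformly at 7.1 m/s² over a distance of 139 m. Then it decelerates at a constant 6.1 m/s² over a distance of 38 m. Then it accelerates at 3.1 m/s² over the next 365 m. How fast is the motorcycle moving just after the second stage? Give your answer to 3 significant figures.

38.9 m/s

Phase 1 (accelerating): v₀ = 0 m/s, a = 7.1 m/s².
v² = v₀² + 2aΔx = 0² + 2·7.1·139 = 1970 → v = 44.4 m/s
t = (v − v₀)/a = (44.4 − 0)/7.1 = 6.26 s

Phase 2 (decelerating): v₀ = 44.4 m/s, a = -6.1 m/s².
v² = v₀² + 2aΔx = 44.4² + 2·-6.1·38 = 1510 → v = 38.9 m/s
t = (v − v₀)/a = (38.9 − 44.4)/-6.1 = 0.912 s
Speed at end of phase 2 = 38.9 m/s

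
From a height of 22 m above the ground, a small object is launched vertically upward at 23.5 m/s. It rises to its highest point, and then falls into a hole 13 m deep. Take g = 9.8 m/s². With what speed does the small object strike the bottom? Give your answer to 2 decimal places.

Phase 1 (rising): v₀ = 23.5 m/s, a = -9.8 m/s².
v = v₀ + at → t = (0 − 23.5) / -9.8 = 2.40 s
v² = v₀² + 2aΔx → Δx = (0² − 23.5²)/(2·-9.8) = 28.2 m

Phase 2 (falling): v₀ = 0 m/s, a = -9.8 m/s².
Falls 63.2 m from rest: t = √(2·63.2/9.8) = 3.59 s; v = g·t = 35.2 m/s.
Final speed = 35.2 m/s

35.19 m/s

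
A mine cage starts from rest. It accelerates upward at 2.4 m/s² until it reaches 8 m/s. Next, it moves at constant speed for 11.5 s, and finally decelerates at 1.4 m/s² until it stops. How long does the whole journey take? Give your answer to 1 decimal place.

Phase 1 (accelerating): v₀ = 0 m/s, a = 2.4 m/s².
v = v₀ + at → t = (8 − 0) / 2.4 = 3.33 s
v² = v₀² + 2aΔx → Δx = (8² − 0²)/(2·2.4) = 13.3 m

Phase 2 (constant speed): v₀ = 8.00 m/s, a = 0 m/s².
v = v₀ + at = 8.00 + (0)(11.5) = 8.00 m/s
Δx = v₀t + ½at² = 8.00·11.5 + 0.5·0·11.5² = 92.0 m

Phase 3 (decelerating): v₀ = 8.00 m/s, a = -1.4 m/s².
v = v₀ + at → t = (0 − 8.00) / -1.4 = 5.71 s
v² = v₀² + 2aΔx → Δx = (0² − 8.00²)/(2·-1.4) = 22.9 m
Total time = 3.33 + 11.5 + 5.71 = 20.5 s

20.5 s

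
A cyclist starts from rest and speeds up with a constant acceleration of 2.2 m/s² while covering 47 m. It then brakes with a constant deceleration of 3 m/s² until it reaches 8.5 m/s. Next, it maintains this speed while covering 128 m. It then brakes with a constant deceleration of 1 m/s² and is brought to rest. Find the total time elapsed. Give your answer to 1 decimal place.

32.1 s

Phase 1 (accelerating): v₀ = 0 m/s, a = 2.2 m/s².
v² = v₀² + 2aΔx = 0² + 2·2.2·47 = 207 → v = 14.4 m/s
t = (v − v₀)/a = (14.4 − 0)/2.2 = 6.54 s

Phase 2 (decelerating): v₀ = 14.4 m/s, a = -3 m/s².
v = v₀ + at → t = (8.5 − 14.4) / -3 = 1.96 s
v² = v₀² + 2aΔx → Δx = (8.5² − 14.4²)/(2·-3) = 22.4 m

Phase 3 (constant speed): v₀ = 8.50 m/s, a = 0 m/s².
Constant speed: t = d/v = 128/8.50 = 15.1 s

Phase 4 (decelerating): v₀ = 8.50 m/s, a = -1 m/s².
v = v₀ + at → t = (0 − 8.50) / -1 = 8.50 s
v² = v₀² + 2aΔx → Δx = (0² − 8.50²)/(2·-1) = 36.1 m
Total time = 6.54 + 1.96 + 15.1 + 8.50 = 32.1 s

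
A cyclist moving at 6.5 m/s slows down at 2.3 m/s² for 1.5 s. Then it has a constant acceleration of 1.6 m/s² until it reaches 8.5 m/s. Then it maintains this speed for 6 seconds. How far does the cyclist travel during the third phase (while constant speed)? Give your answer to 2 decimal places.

Phase 1 (decelerating): v₀ = 6.50 m/s, a = -2.3 m/s².
v = v₀ + at = 6.50 + (-2.3)(1.5) = 3.05 m/s
Δx = v₀t + ½at² = 6.50·1.5 + 0.5·-2.3·1.5² = 7.16 m

Phase 2 (accelerating): v₀ = 3.05 m/s, a = 1.6 m/s².
v = v₀ + at → t = (8.5 − 3.05) / 1.6 = 3.41 s
v² = v₀² + 2aΔx → Δx = (8.5² − 3.05²)/(2·1.6) = 19.7 m

Phase 3 (constant speed): v₀ = 8.50 m/s, a = 0 m/s².
v = v₀ + at = 8.50 + (0)(6) = 8.50 m/s
Δx = v₀t + ½at² = 8.50·6 + 0.5·0·6² = 51.0 m
Distance in phase 3 = 51.0 m

51.00 m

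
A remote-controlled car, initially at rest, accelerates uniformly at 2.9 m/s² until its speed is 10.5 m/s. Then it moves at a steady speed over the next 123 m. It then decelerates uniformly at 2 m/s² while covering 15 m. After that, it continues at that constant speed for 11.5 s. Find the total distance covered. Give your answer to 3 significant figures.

Phase 1 (accelerating): v₀ = 0 m/s, a = 2.9 m/s².
v = v₀ + at → t = (10.5 − 0) / 2.9 = 3.62 s
v² = v₀² + 2aΔx → Δx = (10.5² − 0²)/(2·2.9) = 19.0 m

Phase 2 (constant speed): v₀ = 10.5 m/s, a = 0 m/s².
Constant speed: t = d/v = 123/10.5 = 11.7 s

Phase 3 (decelerating): v₀ = 10.5 m/s, a = -2 m/s².
v² = v₀² + 2aΔx = 10.5² + 2·-2·15 = 50.2 → v = 7.09 m/s
t = (v − v₀)/a = (7.09 − 10.5)/-2 = 1.71 s

Phase 4 (constant speed): v₀ = 7.09 m/s, a = 0 m/s².
v = v₀ + at = 7.09 + (0)(11.5) = 7.09 m/s
Δx = v₀t + ½at² = 7.09·11.5 + 0.5·0·11.5² = 81.5 m
Total distance = 19.0 + 123 + 15.0 + 81.5 = 239 m

239 m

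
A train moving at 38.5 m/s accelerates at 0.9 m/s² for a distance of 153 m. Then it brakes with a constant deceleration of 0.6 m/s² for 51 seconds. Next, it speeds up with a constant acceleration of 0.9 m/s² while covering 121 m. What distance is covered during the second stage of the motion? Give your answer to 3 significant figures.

1360 m

Phase 1 (accelerating): v₀ = 38.5 m/s, a = 0.9 m/s².
v² = v₀² + 2aΔx = 38.5² + 2·0.9·153 = 1760 → v = 41.9 m/s
t = (v − v₀)/a = (41.9 − 38.5)/0.9 = 3.80 s

Phase 2 (decelerating): v₀ = 41.9 m/s, a = -0.6 m/s².
v = v₀ + at = 41.9 + (-0.6)(51) = 11.3 m/s
Δx = v₀t + ½at² = 41.9·51 + 0.5·-0.6·51² = 1360 m
Distance in phase 2 = 1360 m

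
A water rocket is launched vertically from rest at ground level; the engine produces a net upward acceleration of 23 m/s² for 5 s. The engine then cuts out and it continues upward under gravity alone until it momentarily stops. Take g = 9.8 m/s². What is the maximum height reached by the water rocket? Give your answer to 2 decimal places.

Phase 1 (powered ascent): v₀ = 0 m/s, a = 23 m/s².
v = v₀ + at = 0 + (23)(5) = 115 m/s
Δx = v₀t + ½at² = 0·5 + 0.5·23·5² = 288 m

Phase 2 (coasting upward): v₀ = 115 m/s, a = -9.8 m/s².
v = v₀ + at → t = (0 − 115) / -9.8 = 11.7 s
v² = v₀² + 2aΔx → Δx = (0² − 115²)/(2·-9.8) = 675 m
Maximum height = 288 + 675 = 962 m

962.24 m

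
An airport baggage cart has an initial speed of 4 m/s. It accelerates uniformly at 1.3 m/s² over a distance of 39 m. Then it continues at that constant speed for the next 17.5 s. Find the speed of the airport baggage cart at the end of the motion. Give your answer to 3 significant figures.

Phase 1 (accelerating): v₀ = 4.00 m/s, a = 1.3 m/s².
v² = v₀² + 2aΔx = 4.00² + 2·1.3·39 = 117 → v = 10.8 m/s
t = (v − v₀)/a = (10.8 − 4.00)/1.3 = 5.26 s

Phase 2 (constant speed): v₀ = 10.8 m/s, a = 0 m/s².
v = v₀ + at = 10.8 + (0)(17.5) = 10.8 m/s
Δx = v₀t + ½at² = 10.8·17.5 + 0.5·0·17.5² = 190 m
Final speed = 10.8 m/s

10.8 m/s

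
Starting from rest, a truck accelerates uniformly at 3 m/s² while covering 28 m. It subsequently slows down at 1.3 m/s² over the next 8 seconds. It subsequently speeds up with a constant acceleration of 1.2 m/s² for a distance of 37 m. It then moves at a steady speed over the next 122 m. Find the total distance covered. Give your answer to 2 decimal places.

Phase 1 (accelerating): v₀ = 0 m/s, a = 3 m/s².
v² = v₀² + 2aΔx = 0² + 2·3·28 = 168 → v = 13.0 m/s
t = (v − v₀)/a = (13.0 − 0)/3 = 4.32 s

Phase 2 (decelerating): v₀ = 13.0 m/s, a = -1.3 m/s².
v = v₀ + at = 13.0 + (-1.3)(8) = 2.56 m/s
Δx = v₀t + ½at² = 13.0·8 + 0.5·-1.3·8² = 62.1 m

Phase 3 (accelerating): v₀ = 2.56 m/s, a = 1.2 m/s².
v² = v₀² + 2aΔx = 2.56² + 2·1.2·37 = 95.4 → v = 9.77 m/s
t = (v − v₀)/a = (9.77 − 2.56)/1.2 = 6.00 s

Phase 4 (constant speed): v₀ = 9.77 m/s, a = 0 m/s².
Constant speed: t = d/v = 122/9.77 = 12.5 s
Total distance = 28.0 + 62.1 + 37.0 + 122 = 249 m

249.09 m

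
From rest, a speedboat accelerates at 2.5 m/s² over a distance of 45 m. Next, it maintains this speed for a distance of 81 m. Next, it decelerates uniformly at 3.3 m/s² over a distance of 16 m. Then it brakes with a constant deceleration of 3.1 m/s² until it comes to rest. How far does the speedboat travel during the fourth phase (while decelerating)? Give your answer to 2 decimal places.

Phase 1 (accelerating): v₀ = 0 m/s, a = 2.5 m/s².
v² = v₀² + 2aΔx = 0² + 2·2.5·45 = 225 → v = 15.0 m/s
t = (v − v₀)/a = (15.0 − 0)/2.5 = 6.00 s

Phase 2 (constant speed): v₀ = 15.0 m/s, a = 0 m/s².
Constant speed: t = d/v = 81/15.0 = 5.40 s

Phase 3 (decelerating): v₀ = 15.0 m/s, a = -3.3 m/s².
v² = v₀² + 2aΔx = 15.0² + 2·-3.3·16 = 119 → v = 10.9 m/s
t = (v − v₀)/a = (10.9 − 15.0)/-3.3 = 1.23 s

Phase 4 (decelerating): v₀ = 10.9 m/s, a = -3.1 m/s².
v = v₀ + at → t = (0 − 10.9) / -3.1 = 3.52 s
v² = v₀² + 2aΔx → Δx = (0² − 10.9²)/(2·-3.1) = 19.3 m
Distance in phase 4 = 19.3 m

19.26 m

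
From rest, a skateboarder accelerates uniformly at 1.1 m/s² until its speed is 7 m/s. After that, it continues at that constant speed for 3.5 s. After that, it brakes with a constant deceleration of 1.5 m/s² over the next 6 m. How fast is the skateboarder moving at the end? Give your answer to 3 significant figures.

5.57 m/s

Phase 1 (accelerating): v₀ = 0 m/s, a = 1.1 m/s².
v = v₀ + at → t = (7 − 0) / 1.1 = 6.36 s
v² = v₀² + 2aΔx → Δx = (7² − 0²)/(2·1.1) = 22.3 m

Phase 2 (constant speed): v₀ = 7.00 m/s, a = 0 m/s².
v = v₀ + at = 7.00 + (0)(3.5) = 7.00 m/s
Δx = v₀t + ½at² = 7.00·3.5 + 0.5·0·3.5² = 24.5 m

Phase 3 (decelerating): v₀ = 7.00 m/s, a = -1.5 m/s².
v² = v₀² + 2aΔx = 7.00² + 2·-1.5·6 = 31.0 → v = 5.57 m/s
t = (v − v₀)/a = (5.57 − 7.00)/-1.5 = 0.955 s
Final speed = 5.57 m/s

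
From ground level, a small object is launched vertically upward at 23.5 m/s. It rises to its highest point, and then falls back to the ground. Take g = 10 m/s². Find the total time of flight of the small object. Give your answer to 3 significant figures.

Phase 1 (rising): v₀ = 23.5 m/s, a = -10 m/s².
v = v₀ + at → t = (0 − 23.5) / -10 = 2.35 s
v² = v₀² + 2aΔx → Δx = (0² − 23.5²)/(2·-10) = 27.6 m

Phase 2 (falling): v₀ = 0 m/s, a = -10 m/s².
Falls 27.6 m from rest: t = √(2·27.6/10) = 2.35 s; v = g·t = 23.5 m/s.
Total time = 2.35 + 2.35 = 4.70 s

4.70 s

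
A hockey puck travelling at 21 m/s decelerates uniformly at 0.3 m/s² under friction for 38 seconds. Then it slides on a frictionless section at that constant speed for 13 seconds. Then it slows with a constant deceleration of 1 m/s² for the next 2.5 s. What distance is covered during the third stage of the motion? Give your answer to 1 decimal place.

Phase 1 (decelerating): v₀ = 21.0 m/s, a = -0.3 m/s².
v = v₀ + at = 21.0 + (-0.3)(38) = 9.60 m/s
Δx = v₀t + ½at² = 21.0·38 + 0.5·-0.3·38² = 581 m

Phase 2 (constant speed): v₀ = 9.60 m/s, a = 0 m/s².
v = v₀ + at = 9.60 + (0)(13) = 9.60 m/s
Δx = v₀t + ½at² = 9.60·13 + 0.5·0·13² = 125 m

Phase 3 (decelerating): v₀ = 9.60 m/s, a = -1 m/s².
v = v₀ + at = 9.60 + (-1)(2.5) = 7.10 m/s
Δx = v₀t + ½at² = 9.60·2.5 + 0.5·-1·2.5² = 20.9 m
Distance in phase 3 = 20.9 m

20.9 m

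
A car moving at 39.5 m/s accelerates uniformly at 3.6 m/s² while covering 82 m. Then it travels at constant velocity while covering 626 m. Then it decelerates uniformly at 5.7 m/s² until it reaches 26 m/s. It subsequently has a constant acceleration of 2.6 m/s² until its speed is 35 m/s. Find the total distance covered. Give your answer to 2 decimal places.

Phase 1 (accelerating): v₀ = 39.5 m/s, a = 3.6 m/s².
v² = v₀² + 2aΔx = 39.5² + 2·3.6·82 = 2150 → v = 46.4 m/s
t = (v − v₀)/a = (46.4 − 39.5)/3.6 = 1.91 s

Phase 2 (constant speed): v₀ = 46.4 m/s, a = 0 m/s².
Constant speed: t = d/v = 626/46.4 = 13.5 s

Phase 3 (decelerating): v₀ = 46.4 m/s, a = -5.7 m/s².
v = v₀ + at → t = (26 − 46.4) / -5.7 = 3.57 s
v² = v₀² + 2aΔx → Δx = (26² − 46.4²)/(2·-5.7) = 129 m

Phase 4 (accelerating): v₀ = 26.0 m/s, a = 2.6 m/s².
v = v₀ + at → t = (35 − 26.0) / 2.6 = 3.46 s
v² = v₀² + 2aΔx → Δx = (35² − 26.0²)/(2·2.6) = 106 m
Total distance = 82.0 + 626 + 129 + 106 = 943 m

942.93 m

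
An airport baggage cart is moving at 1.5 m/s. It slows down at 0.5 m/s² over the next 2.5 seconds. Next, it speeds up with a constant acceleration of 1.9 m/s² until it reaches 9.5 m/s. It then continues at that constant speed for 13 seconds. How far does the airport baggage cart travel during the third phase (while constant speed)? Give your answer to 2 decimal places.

Phase 1 (decelerating): v₀ = 1.50 m/s, a = -0.5 m/s².
v = v₀ + at = 1.50 + (-0.5)(2.5) = 0.250 m/s
Δx = v₀t + ½at² = 1.50·2.5 + 0.5·-0.5·2.5² = 2.19 m

Phase 2 (accelerating): v₀ = 0.250 m/s, a = 1.9 m/s².
v = v₀ + at → t = (9.5 − 0.250) / 1.9 = 4.87 s
v² = v₀² + 2aΔx → Δx = (9.5² − 0.250²)/(2·1.9) = 23.7 m

Phase 3 (constant speed): v₀ = 9.50 m/s, a = 0 m/s².
v = v₀ + at = 9.50 + (0)(13) = 9.50 m/s
Δx = v₀t + ½at² = 9.50·13 + 0.5·0·13² = 124 m
Distance in phase 3 = 124 m

123.50 m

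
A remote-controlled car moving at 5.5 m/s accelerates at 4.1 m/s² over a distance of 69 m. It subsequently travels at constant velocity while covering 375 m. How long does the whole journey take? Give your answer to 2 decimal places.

Phase 1 (accelerating): v₀ = 5.50 m/s, a = 4.1 m/s².
v² = v₀² + 2aΔx = 5.50² + 2·4.1·69 = 596 → v = 24.4 m/s
t = (v − v₀)/a = (24.4 − 5.50)/4.1 = 4.61 s

Phase 2 (constant speed): v₀ = 24.4 m/s, a = 0 m/s².
Constant speed: t = d/v = 375/24.4 = 15.4 s
Total time = 4.61 + 15.4 = 20.0 s

19.97 s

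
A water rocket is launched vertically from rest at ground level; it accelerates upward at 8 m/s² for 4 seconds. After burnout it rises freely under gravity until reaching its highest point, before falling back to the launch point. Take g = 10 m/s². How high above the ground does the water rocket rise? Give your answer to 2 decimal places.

Phase 1 (powered ascent): v₀ = 0 m/s, a = 8 m/s².
v = v₀ + at = 0 + (8)(4) = 32.0 m/s
Δx = v₀t + ½at² = 0·4 + 0.5·8·4² = 64.0 m

Phase 2 (coasting upward): v₀ = 32.0 m/s, a = -10 m/s².
v = v₀ + at → t = (0 − 32.0) / -10 = 3.20 s
v² = v₀² + 2aΔx → Δx = (0² − 32.0²)/(2·-10) = 51.2 m
Maximum height = 64.0 + 51.2 = 115 m

115.20 m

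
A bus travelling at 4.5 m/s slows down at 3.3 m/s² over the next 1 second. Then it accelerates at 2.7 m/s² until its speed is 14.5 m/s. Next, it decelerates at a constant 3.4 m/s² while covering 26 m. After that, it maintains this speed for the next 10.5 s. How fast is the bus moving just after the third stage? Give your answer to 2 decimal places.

5.78 m/s

Phase 1 (decelerating): v₀ = 4.50 m/s, a = -3.3 m/s².
v = v₀ + at = 4.50 + (-3.3)(1) = 1.20 m/s
Δx = v₀t + ½at² = 4.50·1 + 0.5·-3.3·1² = 2.85 m

Phase 2 (accelerating): v₀ = 1.20 m/s, a = 2.7 m/s².
v = v₀ + at → t = (14.5 − 1.20) / 2.7 = 4.93 s
v² = v₀² + 2aΔx → Δx = (14.5² − 1.20²)/(2·2.7) = 38.7 m

Phase 3 (decelerating): v₀ = 14.5 m/s, a = -3.4 m/s².
v² = v₀² + 2aΔx = 14.5² + 2·-3.4·26 = 33.5 → v = 5.78 m/s
t = (v − v₀)/a = (5.78 − 14.5)/-3.4 = 2.56 s
Speed at end of phase 3 = 5.78 m/s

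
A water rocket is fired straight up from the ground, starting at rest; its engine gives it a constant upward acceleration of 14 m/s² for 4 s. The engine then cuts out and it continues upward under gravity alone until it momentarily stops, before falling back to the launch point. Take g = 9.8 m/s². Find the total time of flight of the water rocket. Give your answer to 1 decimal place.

Phase 1 (powered ascent): v₀ = 0 m/s, a = 14 m/s².
v = v₀ + at = 0 + (14)(4) = 56.0 m/s
Δx = v₀t + ½at² = 0·4 + 0.5·14·4² = 112 m

Phase 2 (coasting upward): v₀ = 56.0 m/s, a = -9.8 m/s².
v = v₀ + at → t = (0 − 56.0) / -9.8 = 5.71 s
v² = v₀² + 2aΔx → Δx = (0² − 56.0²)/(2·-9.8) = 160 m

Phase 3 (free fall): v₀ = 0 m/s, a = -9.8 m/s².
Falls 272 m from rest: t = √(2·272/9.8) = 7.45 s; v = g·t = 73.0 m/s.
Total time = 4.00 + 5.71 + 7.45 = 17.2 s

17.2 s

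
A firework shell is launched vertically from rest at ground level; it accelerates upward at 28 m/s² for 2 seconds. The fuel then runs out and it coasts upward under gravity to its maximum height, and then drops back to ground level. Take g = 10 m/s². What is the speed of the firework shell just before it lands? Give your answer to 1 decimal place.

Phase 1 (powered ascent): v₀ = 0 m/s, a = 28 m/s².
v = v₀ + at = 0 + (28)(2) = 56.0 m/s
Δx = v₀t + ½at² = 0·2 + 0.5·28·2² = 56.0 m

Phase 2 (coasting upward): v₀ = 56.0 m/s, a = -10 m/s².
v = v₀ + at → t = (0 − 56.0) / -10 = 5.60 s
v² = v₀² + 2aΔx → Δx = (0² − 56.0²)/(2·-10) = 157 m

Phase 3 (free fall): v₀ = 0 m/s, a = -10 m/s².
Falls 213 m from rest: t = √(2·213/10) = 6.52 s; v = g·t = 65.2 m/s.
Impact speed = 65.2 m/s

65.2 m/s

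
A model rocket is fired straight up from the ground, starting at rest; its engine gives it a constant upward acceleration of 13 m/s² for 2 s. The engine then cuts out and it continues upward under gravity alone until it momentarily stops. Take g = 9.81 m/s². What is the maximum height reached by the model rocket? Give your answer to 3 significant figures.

60.5 m

Phase 1 (powered ascent): v₀ = 0 m/s, a = 13 m/s².
v = v₀ + at = 0 + (13)(2) = 26.0 m/s
Δx = v₀t + ½at² = 0·2 + 0.5·13·2² = 26.0 m

Phase 2 (coasting upward): v₀ = 26.0 m/s, a = -9.81 m/s².
v = v₀ + at → t = (0 − 26.0) / -9.81 = 2.65 s
v² = v₀² + 2aΔx → Δx = (0² − 26.0²)/(2·-9.81) = 34.5 m
Maximum height = 26.0 + 34.5 = 60.5 m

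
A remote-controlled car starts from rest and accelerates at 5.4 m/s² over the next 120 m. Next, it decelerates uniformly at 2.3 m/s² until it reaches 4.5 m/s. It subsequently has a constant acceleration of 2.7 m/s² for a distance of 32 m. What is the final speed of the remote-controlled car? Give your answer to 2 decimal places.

Phase 1 (accelerating): v₀ = 0 m/s, a = 5.4 m/s².
v² = v₀² + 2aΔx = 0² + 2·5.4·120 = 1300 → v = 36.0 m/s
t = (v − v₀)/a = (36.0 − 0)/5.4 = 6.67 s

Phase 2 (decelerating): v₀ = 36.0 m/s, a = -2.3 m/s².
v = v₀ + at → t = (4.5 − 36.0) / -2.3 = 13.7 s
v² = v₀² + 2aΔx → Δx = (4.5² − 36.0²)/(2·-2.3) = 277 m

Phase 3 (accelerating): v₀ = 4.50 m/s, a = 2.7 m/s².
v² = v₀² + 2aΔx = 4.50² + 2·2.7·32 = 193 → v = 13.9 m/s
t = (v − v₀)/a = (13.9 − 4.50)/2.7 = 3.48 s
Final speed = 13.9 m/s

13.89 m/s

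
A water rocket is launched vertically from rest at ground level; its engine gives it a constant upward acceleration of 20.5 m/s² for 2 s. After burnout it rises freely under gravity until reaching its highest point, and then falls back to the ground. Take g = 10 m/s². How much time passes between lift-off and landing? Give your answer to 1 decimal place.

11.1 s

Phase 1 (powered ascent): v₀ = 0 m/s, a = 20.5 m/s².
v = v₀ + at = 0 + (20.5)(2) = 41.0 m/s
Δx = v₀t + ½at² = 0·2 + 0.5·20.5·2² = 41.0 m

Phase 2 (coasting upward): v₀ = 41.0 m/s, a = -10 m/s².
v = v₀ + at → t = (0 − 41.0) / -10 = 4.10 s
v² = v₀² + 2aΔx → Δx = (0² − 41.0²)/(2·-10) = 84.0 m

Phase 3 (free fall): v₀ = 0 m/s, a = -10 m/s².
Falls 125 m from rest: t = √(2·125/10) = 5.00 s; v = g·t = 50.0 m/s.
Total time = 2.00 + 4.10 + 5.00 = 11.1 s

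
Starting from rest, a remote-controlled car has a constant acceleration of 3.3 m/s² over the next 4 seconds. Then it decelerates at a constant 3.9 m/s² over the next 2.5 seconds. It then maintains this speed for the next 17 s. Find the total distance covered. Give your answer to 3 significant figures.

Phase 1 (accelerating): v₀ = 0 m/s, a = 3.3 m/s².
v = v₀ + at = 0 + (3.3)(4) = 13.2 m/s
Δx = v₀t + ½at² = 0·4 + 0.5·3.3·4² = 26.4 m

Phase 2 (decelerating): v₀ = 13.2 m/s, a = -3.9 m/s².
v = v₀ + at = 13.2 + (-3.9)(2.5) = 3.45 m/s
Δx = v₀t + ½at² = 13.2·2.5 + 0.5·-3.9·2.5² = 20.8 m

Phase 3 (constant speed): v₀ = 3.45 m/s, a = 0 m/s².
v = v₀ + at = 3.45 + (0)(17) = 3.45 m/s
Δx = v₀t + ½at² = 3.45·17 + 0.5·0·17² = 58.6 m
Total distance = 26.4 + 20.8 + 58.6 = 106 m

106 m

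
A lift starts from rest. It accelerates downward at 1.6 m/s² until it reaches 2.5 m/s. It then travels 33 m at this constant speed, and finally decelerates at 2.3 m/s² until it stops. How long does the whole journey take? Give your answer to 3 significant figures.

15.8 s

Phase 1 (accelerating): v₀ = 0 m/s, a = 1.6 m/s².
v = v₀ + at → t = (2.5 − 0) / 1.6 = 1.56 s
v² = v₀² + 2aΔx → Δx = (2.5² − 0²)/(2·1.6) = 1.95 m

Phase 2 (constant speed): v₀ = 2.50 m/s, a = 0 m/s².
Constant speed: t = d/v = 33/2.50 = 13.2 s

Phase 3 (decelerating): v₀ = 2.50 m/s, a = -2.3 m/s².
v = v₀ + at → t = (0 − 2.50) / -2.3 = 1.09 s
v² = v₀² + 2aΔx → Δx = (0² − 2.50²)/(2·-2.3) = 1.36 m
Total time = 1.56 + 13.2 + 1.09 = 15.8 s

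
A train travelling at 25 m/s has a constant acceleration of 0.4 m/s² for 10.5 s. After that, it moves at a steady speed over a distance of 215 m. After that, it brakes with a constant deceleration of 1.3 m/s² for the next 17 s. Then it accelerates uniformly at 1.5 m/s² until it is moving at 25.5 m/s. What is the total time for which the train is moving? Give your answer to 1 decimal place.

47.1 s

Phase 1 (accelerating): v₀ = 25.0 m/s, a = 0.4 m/s².
v = v₀ + at = 25.0 + (0.4)(10.5) = 29.2 m/s
Δx = v₀t + ½at² = 25.0·10.5 + 0.5·0.4·10.5² = 285 m

Phase 2 (constant speed): v₀ = 29.2 m/s, a = 0 m/s².
Constant speed: t = d/v = 215/29.2 = 7.36 s

Phase 3 (decelerating): v₀ = 29.2 m/s, a = -1.3 m/s².
v = v₀ + at = 29.2 + (-1.3)(17) = 7.10 m/s
Δx = v₀t + ½at² = 29.2·17 + 0.5·-1.3·17² = 309 m

Phase 4 (accelerating): v₀ = 7.10 m/s, a = 1.5 m/s².
v = v₀ + at → t = (25.5 − 7.10) / 1.5 = 12.3 s
v² = v₀² + 2aΔx → Δx = (25.5² − 7.10²)/(2·1.5) = 200 m
Total time = 10.5 + 7.36 + 17.0 + 12.3 = 47.1 s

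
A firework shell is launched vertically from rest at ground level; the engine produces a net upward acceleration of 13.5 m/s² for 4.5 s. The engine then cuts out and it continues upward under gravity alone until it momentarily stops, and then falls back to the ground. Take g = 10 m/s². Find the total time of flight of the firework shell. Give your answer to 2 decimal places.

Phase 1 (powered ascent): v₀ = 0 m/s, a = 13.5 m/s².
v = v₀ + at = 0 + (13.5)(4.5) = 60.8 m/s
Δx = v₀t + ½at² = 0·4.5 + 0.5·13.5·4.5² = 137 m

Phase 2 (coasting upward): v₀ = 60.8 m/s, a = -10 m/s².
v = v₀ + at → t = (0 − 60.8) / -10 = 6.08 s
v² = v₀² + 2aΔx → Δx = (0² − 60.8²)/(2·-10) = 185 m

Phase 3 (free fall): v₀ = 0 m/s, a = -10 m/s².
Falls 321 m from rest: t = √(2·321/10) = 8.02 s; v = g·t = 80.2 m/s.
Total time = 4.50 + 6.08 + 8.02 = 18.6 s

18.59 s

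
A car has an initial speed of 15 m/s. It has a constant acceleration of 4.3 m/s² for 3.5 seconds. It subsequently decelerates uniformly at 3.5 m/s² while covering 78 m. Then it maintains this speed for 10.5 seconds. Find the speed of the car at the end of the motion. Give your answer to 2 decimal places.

18.89 m/s

Phase 1 (accelerating): v₀ = 15.0 m/s, a = 4.3 m/s².
v = v₀ + at = 15.0 + (4.3)(3.5) = 30.0 m/s
Δx = v₀t + ½at² = 15.0·3.5 + 0.5·4.3·3.5² = 78.8 m

Phase 2 (decelerating): v₀ = 30.0 m/s, a = -3.5 m/s².
v² = v₀² + 2aΔx = 30.0² + 2·-3.5·78 = 357 → v = 18.9 m/s
t = (v − v₀)/a = (18.9 − 30.0)/-3.5 = 3.19 s

Phase 3 (constant speed): v₀ = 18.9 m/s, a = 0 m/s².
v = v₀ + at = 18.9 + (0)(10.5) = 18.9 m/s
Δx = v₀t + ½at² = 18.9·10.5 + 0.5·0·10.5² = 198 m
Final speed = 18.9 m/s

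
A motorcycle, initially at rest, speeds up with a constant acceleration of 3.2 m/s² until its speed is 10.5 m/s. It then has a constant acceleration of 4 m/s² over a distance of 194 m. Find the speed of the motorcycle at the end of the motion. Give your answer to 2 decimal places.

40.77 m/s

Phase 1 (accelerating): v₀ = 0 m/s, a = 3.2 m/s².
v = v₀ + at → t = (10.5 − 0) / 3.2 = 3.28 s
v² = v₀² + 2aΔx → Δx = (10.5² − 0²)/(2·3.2) = 17.2 m

Phase 2 (accelerating): v₀ = 10.5 m/s, a = 4 m/s².
v² = v₀² + 2aΔx = 10.5² + 2·4·194 = 1660 → v = 40.8 m/s
t = (v − v₀)/a = (40.8 − 10.5)/4 = 7.57 s
Final speed = 40.8 m/s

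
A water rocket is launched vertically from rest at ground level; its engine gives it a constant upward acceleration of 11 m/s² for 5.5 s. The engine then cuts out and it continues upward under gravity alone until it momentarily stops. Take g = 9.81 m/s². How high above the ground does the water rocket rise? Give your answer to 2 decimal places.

Phase 1 (powered ascent): v₀ = 0 m/s, a = 11 m/s².
v = v₀ + at = 0 + (11)(5.5) = 60.5 m/s
Δx = v₀t + ½at² = 0·5.5 + 0.5·11·5.5² = 166 m

Phase 2 (coasting upward): v₀ = 60.5 m/s, a = -9.81 m/s².
v = v₀ + at → t = (0 − 60.5) / -9.81 = 6.17 s
v² = v₀² + 2aΔx → Δx = (0² − 60.5²)/(2·-9.81) = 187 m
Maximum height = 166 + 187 = 353 m

352.93 m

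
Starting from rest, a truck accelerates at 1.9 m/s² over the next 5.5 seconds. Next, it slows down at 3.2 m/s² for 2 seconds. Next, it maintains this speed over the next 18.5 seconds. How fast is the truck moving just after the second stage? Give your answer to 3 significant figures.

4.05 m/s

Phase 1 (accelerating): v₀ = 0 m/s, a = 1.9 m/s².
v = v₀ + at = 0 + (1.9)(5.5) = 10.4 m/s
Δx = v₀t + ½at² = 0·5.5 + 0.5·1.9·5.5² = 28.7 m

Phase 2 (decelerating): v₀ = 10.4 m/s, a = -3.2 m/s².
v = v₀ + at = 10.4 + (-3.2)(2) = 4.05 m/s
Δx = v₀t + ½at² = 10.4·2 + 0.5·-3.2·2² = 14.5 m
Speed at end of phase 2 = 4.05 m/s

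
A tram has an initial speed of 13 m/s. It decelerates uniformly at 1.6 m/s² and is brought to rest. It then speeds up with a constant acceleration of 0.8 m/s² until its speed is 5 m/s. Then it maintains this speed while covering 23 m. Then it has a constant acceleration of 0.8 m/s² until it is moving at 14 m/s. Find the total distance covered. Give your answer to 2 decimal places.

Phase 1 (decelerating): v₀ = 13.0 m/s, a = -1.6 m/s².
v = v₀ + at → t = (0 − 13.0) / -1.6 = 8.12 s
v² = v₀² + 2aΔx → Δx = (0² − 13.0²)/(2·-1.6) = 52.8 m

Phase 2 (accelerating): v₀ = 0 m/s, a = 0.8 m/s².
v = v₀ + at → t = (5 − 0) / 0.8 = 6.25 s
v² = v₀² + 2aΔx → Δx = (5² − 0²)/(2·0.8) = 15.6 m

Phase 3 (constant speed): v₀ = 5.00 m/s, a = 0 m/s².
Constant speed: t = d/v = 23/5.00 = 4.60 s

Phase 4 (accelerating): v₀ = 5.00 m/s, a = 0.8 m/s².
v = v₀ + at → t = (14 − 5.00) / 0.8 = 11.2 s
v² = v₀² + 2aΔx → Δx = (14² − 5.00²)/(2·0.8) = 107 m
Total distance = 52.8 + 15.6 + 23.0 + 107 = 198 m

198.31 m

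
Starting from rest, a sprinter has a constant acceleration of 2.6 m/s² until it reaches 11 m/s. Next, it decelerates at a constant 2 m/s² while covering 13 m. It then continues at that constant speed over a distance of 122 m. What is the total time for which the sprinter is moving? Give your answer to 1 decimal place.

Phase 1 (accelerating): v₀ = 0 m/s, a = 2.6 m/s².
v = v₀ + at → t = (11 − 0) / 2.6 = 4.23 s
v² = v₀² + 2aΔx → Δx = (11² − 0²)/(2·2.6) = 23.3 m

Phase 2 (decelerating): v₀ = 11.0 m/s, a = -2 m/s².
v² = v₀² + 2aΔx = 11.0² + 2·-2·13 = 69.0 → v = 8.31 m/s
t = (v − v₀)/a = (8.31 − 11.0)/-2 = 1.35 s

Phase 3 (constant speed): v₀ = 8.31 m/s, a = 0 m/s².
Constant speed: t = d/v = 122/8.31 = 14.7 s
Total time = 4.23 + 1.35 + 14.7 = 20.3 s

20.3 s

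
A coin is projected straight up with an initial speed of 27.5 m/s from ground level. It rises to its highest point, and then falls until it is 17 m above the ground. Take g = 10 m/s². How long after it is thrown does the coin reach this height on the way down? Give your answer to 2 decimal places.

Phase 1 (rising): v₀ = 27.5 m/s, a = -10 m/s².
v = v₀ + at → t = (0 − 27.5) / -10 = 2.75 s
v² = v₀² + 2aΔx → Δx = (0² − 27.5²)/(2·-10) = 37.8 m

Phase 2 (falling): v₀ = 0 m/s, a = -10 m/s².
Falls 20.8 m from rest: t = √(2·20.8/10) = 2.04 s; v = g·t = 20.4 m/s.
Total time = 2.75 + 2.04 = 4.79 s

4.79 s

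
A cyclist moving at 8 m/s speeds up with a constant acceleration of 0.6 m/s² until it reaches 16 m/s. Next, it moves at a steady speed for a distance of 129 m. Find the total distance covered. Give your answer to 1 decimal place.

Phase 1 (accelerating): v₀ = 8.00 m/s, a = 0.6 m/s².
v = v₀ + at → t = (16 − 8.00) / 0.6 = 13.3 s
v² = v₀² + 2aΔx → Δx = (16² − 8.00²)/(2·0.6) = 160 m

Phase 2 (constant speed): v₀ = 16.0 m/s, a = 0 m/s².
Constant speed: t = d/v = 129/16.0 = 8.06 s
Total distance = 160 + 129 = 289 m

289.0 m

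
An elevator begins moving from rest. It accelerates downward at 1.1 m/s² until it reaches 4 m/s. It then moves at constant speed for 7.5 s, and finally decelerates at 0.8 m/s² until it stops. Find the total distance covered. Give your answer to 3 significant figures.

47.3 m

Phase 1 (accelerating): v₀ = 0 m/s, a = 1.1 m/s².
v = v₀ + at → t = (4 − 0) / 1.1 = 3.64 s
v² = v₀² + 2aΔx → Δx = (4² − 0²)/(2·1.1) = 7.27 m

Phase 2 (constant speed): v₀ = 4.00 m/s, a = 0 m/s².
v = v₀ + at = 4.00 + (0)(7.5) = 4.00 m/s
Δx = v₀t + ½at² = 4.00·7.5 + 0.5·0·7.5² = 30.0 m

Phase 3 (decelerating): v₀ = 4.00 m/s, a = -0.8 m/s².
v = v₀ + at → t = (0 − 4.00) / -0.8 = 5.00 s
v² = v₀² + 2aΔx → Δx = (0² − 4.00²)/(2·-0.8) = 10.0 m
Total distance = 7.27 + 30.0 + 10.0 = 47.3 m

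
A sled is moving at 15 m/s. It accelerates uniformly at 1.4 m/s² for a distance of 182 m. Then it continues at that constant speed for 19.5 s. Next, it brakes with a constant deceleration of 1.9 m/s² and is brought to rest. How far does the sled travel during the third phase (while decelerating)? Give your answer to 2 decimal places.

Phase 1 (accelerating): v₀ = 15.0 m/s, a = 1.4 m/s².
v² = v₀² + 2aΔx = 15.0² + 2·1.4·182 = 735 → v = 27.1 m/s
t = (v − v₀)/a = (27.1 − 15.0)/1.4 = 8.65 s

Phase 2 (constant speed): v₀ = 27.1 m/s, a = 0 m/s².
v = v₀ + at = 27.1 + (0)(19.5) = 27.1 m/s
Δx = v₀t + ½at² = 27.1·19.5 + 0.5·0·19.5² = 529 m

Phase 3 (decelerating): v₀ = 27.1 m/s, a = -1.9 m/s².
v = v₀ + at → t = (0 − 27.1) / -1.9 = 14.3 s
v² = v₀² + 2aΔx → Δx = (0² − 27.1²)/(2·-1.9) = 193 m
Distance in phase 3 = 193 m

193.32 m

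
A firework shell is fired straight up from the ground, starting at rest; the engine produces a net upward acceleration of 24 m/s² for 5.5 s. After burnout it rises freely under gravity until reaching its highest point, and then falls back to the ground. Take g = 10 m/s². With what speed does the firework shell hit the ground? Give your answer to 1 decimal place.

157.1 m/s

Phase 1 (powered ascent): v₀ = 0 m/s, a = 24 m/s².
v = v₀ + at = 0 + (24)(5.5) = 132 m/s
Δx = v₀t + ½at² = 0·5.5 + 0.5·24·5.5² = 363 m

Phase 2 (coasting upward): v₀ = 132 m/s, a = -10 m/s².
v = v₀ + at → t = (0 − 132) / -10 = 13.2 s
v² = v₀² + 2aΔx → Δx = (0² − 132²)/(2·-10) = 871 m

Phase 3 (free fall): v₀ = 0 m/s, a = -10 m/s².
Falls 1230 m from rest: t = √(2·1230/10) = 15.7 s; v = g·t = 157 m/s.
Impact speed = 157 m/s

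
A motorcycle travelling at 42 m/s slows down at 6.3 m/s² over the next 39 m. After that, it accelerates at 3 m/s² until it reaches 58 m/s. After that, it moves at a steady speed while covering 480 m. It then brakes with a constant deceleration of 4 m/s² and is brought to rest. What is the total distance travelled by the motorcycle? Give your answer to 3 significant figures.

1290 m

Phase 1 (decelerating): v₀ = 42.0 m/s, a = -6.3 m/s².
v² = v₀² + 2aΔx = 42.0² + 2·-6.3·39 = 1270 → v = 35.7 m/s
t = (v − v₀)/a = (35.7 − 42.0)/-6.3 = 1.00 s

Phase 2 (accelerating): v₀ = 35.7 m/s, a = 3 m/s².
v = v₀ + at → t = (58 − 35.7) / 3 = 7.44 s
v² = v₀² + 2aΔx → Δx = (58² − 35.7²)/(2·3) = 349 m

Phase 3 (constant speed): v₀ = 58.0 m/s, a = 0 m/s².
Constant speed: t = d/v = 480/58.0 = 8.28 s

Phase 4 (decelerating): v₀ = 58.0 m/s, a = -4 m/s².
v = v₀ + at → t = (0 − 58.0) / -4 = 14.5 s
v² = v₀² + 2aΔx → Δx = (0² − 58.0²)/(2·-4) = 420 m
Total distance = 39.0 + 349 + 480 + 420 = 1290 m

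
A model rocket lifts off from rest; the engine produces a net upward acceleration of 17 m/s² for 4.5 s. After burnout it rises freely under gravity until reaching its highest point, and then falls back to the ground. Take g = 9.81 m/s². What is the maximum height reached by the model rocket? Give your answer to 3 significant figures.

Phase 1 (powered ascent): v₀ = 0 m/s, a = 17 m/s².
v = v₀ + at = 0 + (17)(4.5) = 76.5 m/s
Δx = v₀t + ½at² = 0·4.5 + 0.5·17·4.5² = 172 m

Phase 2 (coasting upward): v₀ = 76.5 m/s, a = -9.81 m/s².
v = v₀ + at → t = (0 − 76.5) / -9.81 = 7.80 s
v² = v₀² + 2aΔx → Δx = (0² − 76.5²)/(2·-9.81) = 298 m
Maximum height = 172 + 298 = 470 m

470 m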